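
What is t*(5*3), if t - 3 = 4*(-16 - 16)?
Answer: -1875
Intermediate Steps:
t = -125 (t = 3 + 4*(-16 - 16) = 3 + 4*(-32) = 3 - 128 = -125)
t*(5*3) = -625*3 = -125*15 = -1875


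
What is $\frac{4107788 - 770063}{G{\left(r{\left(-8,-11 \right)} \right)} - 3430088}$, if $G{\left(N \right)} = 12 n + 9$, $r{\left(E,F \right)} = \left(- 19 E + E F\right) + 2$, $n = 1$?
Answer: $- \frac{3337725}{3430067} \approx -0.97308$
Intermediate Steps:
$r{\left(E,F \right)} = 2 - 19 E + E F$
$G{\left(N \right)} = 21$ ($G{\left(N \right)} = 12 \cdot 1 + 9 = 12 + 9 = 21$)
$\frac{4107788 - 770063}{G{\left(r{\left(-8,-11 \right)} \right)} - 3430088} = \frac{4107788 - 770063}{21 - 3430088} = \frac{3337725}{-3430067} = 3337725 \left(- \frac{1}{3430067}\right) = - \frac{3337725}{3430067}$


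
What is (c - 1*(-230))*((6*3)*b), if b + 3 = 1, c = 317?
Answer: -19692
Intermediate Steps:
b = -2 (b = -3 + 1 = -2)
(c - 1*(-230))*((6*3)*b) = (317 - 1*(-230))*((6*3)*(-2)) = (317 + 230)*(18*(-2)) = 547*(-36) = -19692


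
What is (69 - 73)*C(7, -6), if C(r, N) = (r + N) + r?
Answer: -32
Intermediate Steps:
C(r, N) = N + 2*r (C(r, N) = (N + r) + r = N + 2*r)
(69 - 73)*C(7, -6) = (69 - 73)*(-6 + 2*7) = -4*(-6 + 14) = -4*8 = -32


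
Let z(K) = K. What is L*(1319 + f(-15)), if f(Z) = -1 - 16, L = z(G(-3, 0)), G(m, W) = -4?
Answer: -5208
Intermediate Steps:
L = -4
f(Z) = -17
L*(1319 + f(-15)) = -4*(1319 - 17) = -4*1302 = -5208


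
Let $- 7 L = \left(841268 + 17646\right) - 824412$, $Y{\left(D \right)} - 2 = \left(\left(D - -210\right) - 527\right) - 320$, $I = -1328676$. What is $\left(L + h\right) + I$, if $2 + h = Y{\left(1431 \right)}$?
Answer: $- \frac{9329676}{7} \approx -1.3328 \cdot 10^{6}$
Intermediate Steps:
$Y{\left(D \right)} = -635 + D$ ($Y{\left(D \right)} = 2 + \left(\left(\left(D - -210\right) - 527\right) - 320\right) = 2 + \left(\left(\left(D + 210\right) - 527\right) - 320\right) = 2 + \left(\left(\left(210 + D\right) - 527\right) - 320\right) = 2 + \left(\left(-317 + D\right) - 320\right) = 2 + \left(-637 + D\right) = -635 + D$)
$h = 794$ ($h = -2 + \left(-635 + 1431\right) = -2 + 796 = 794$)
$L = - \frac{34502}{7}$ ($L = - \frac{\left(841268 + 17646\right) - 824412}{7} = - \frac{858914 - 824412}{7} = \left(- \frac{1}{7}\right) 34502 = - \frac{34502}{7} \approx -4928.9$)
$\left(L + h\right) + I = \left(- \frac{34502}{7} + 794\right) - 1328676 = - \frac{28944}{7} - 1328676 = - \frac{9329676}{7}$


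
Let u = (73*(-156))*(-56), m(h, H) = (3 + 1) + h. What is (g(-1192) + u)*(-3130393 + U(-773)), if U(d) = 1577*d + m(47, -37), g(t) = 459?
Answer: -2775706924881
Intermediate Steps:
m(h, H) = 4 + h
U(d) = 51 + 1577*d (U(d) = 1577*d + (4 + 47) = 1577*d + 51 = 51 + 1577*d)
u = 637728 (u = -11388*(-56) = 637728)
(g(-1192) + u)*(-3130393 + U(-773)) = (459 + 637728)*(-3130393 + (51 + 1577*(-773))) = 638187*(-3130393 + (51 - 1219021)) = 638187*(-3130393 - 1218970) = 638187*(-4349363) = -2775706924881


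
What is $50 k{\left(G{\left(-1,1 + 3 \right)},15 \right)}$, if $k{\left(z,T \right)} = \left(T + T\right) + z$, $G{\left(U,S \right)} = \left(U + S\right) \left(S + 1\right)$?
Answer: $2250$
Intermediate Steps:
$G{\left(U,S \right)} = \left(1 + S\right) \left(S + U\right)$ ($G{\left(U,S \right)} = \left(S + U\right) \left(1 + S\right) = \left(1 + S\right) \left(S + U\right)$)
$k{\left(z,T \right)} = z + 2 T$ ($k{\left(z,T \right)} = 2 T + z = z + 2 T$)
$50 k{\left(G{\left(-1,1 + 3 \right)},15 \right)} = 50 \left(\left(\left(1 + 3\right) - 1 + \left(1 + 3\right)^{2} + \left(1 + 3\right) \left(-1\right)\right) + 2 \cdot 15\right) = 50 \left(\left(4 - 1 + 4^{2} + 4 \left(-1\right)\right) + 30\right) = 50 \left(\left(4 - 1 + 16 - 4\right) + 30\right) = 50 \left(15 + 30\right) = 50 \cdot 45 = 2250$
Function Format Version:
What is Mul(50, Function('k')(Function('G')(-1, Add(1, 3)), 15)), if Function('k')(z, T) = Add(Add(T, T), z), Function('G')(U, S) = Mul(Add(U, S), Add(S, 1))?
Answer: 2250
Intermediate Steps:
Function('G')(U, S) = Mul(Add(1, S), Add(S, U)) (Function('G')(U, S) = Mul(Add(S, U), Add(1, S)) = Mul(Add(1, S), Add(S, U)))
Function('k')(z, T) = Add(z, Mul(2, T)) (Function('k')(z, T) = Add(Mul(2, T), z) = Add(z, Mul(2, T)))
Mul(50, Function('k')(Function('G')(-1, Add(1, 3)), 15)) = Mul(50, Add(Add(Add(1, 3), -1, Pow(Add(1, 3), 2), Mul(Add(1, 3), -1)), Mul(2, 15))) = Mul(50, Add(Add(4, -1, Pow(4, 2), Mul(4, -1)), 30)) = Mul(50, Add(Add(4, -1, 16, -4), 30)) = Mul(50, Add(15, 30)) = Mul(50, 45) = 2250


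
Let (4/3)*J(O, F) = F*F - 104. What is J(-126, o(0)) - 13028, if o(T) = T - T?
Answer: -13106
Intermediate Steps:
o(T) = 0
J(O, F) = -78 + 3*F²/4 (J(O, F) = 3*(F*F - 104)/4 = 3*(F² - 104)/4 = 3*(-104 + F²)/4 = -78 + 3*F²/4)
J(-126, o(0)) - 13028 = (-78 + (¾)*0²) - 13028 = (-78 + (¾)*0) - 13028 = (-78 + 0) - 13028 = -78 - 13028 = -13106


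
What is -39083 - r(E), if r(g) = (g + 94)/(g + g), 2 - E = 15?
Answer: -1016077/26 ≈ -39080.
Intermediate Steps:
E = -13 (E = 2 - 1*15 = 2 - 15 = -13)
r(g) = (94 + g)/(2*g) (r(g) = (94 + g)/((2*g)) = (94 + g)*(1/(2*g)) = (94 + g)/(2*g))
-39083 - r(E) = -39083 - (94 - 13)/(2*(-13)) = -39083 - (-1)*81/(2*13) = -39083 - 1*(-81/26) = -39083 + 81/26 = -1016077/26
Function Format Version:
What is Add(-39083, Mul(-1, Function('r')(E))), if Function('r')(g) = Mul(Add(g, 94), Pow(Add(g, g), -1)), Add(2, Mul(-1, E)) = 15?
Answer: Rational(-1016077, 26) ≈ -39080.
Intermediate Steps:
E = -13 (E = Add(2, Mul(-1, 15)) = Add(2, -15) = -13)
Function('r')(g) = Mul(Rational(1, 2), Pow(g, -1), Add(94, g)) (Function('r')(g) = Mul(Add(94, g), Pow(Mul(2, g), -1)) = Mul(Add(94, g), Mul(Rational(1, 2), Pow(g, -1))) = Mul(Rational(1, 2), Pow(g, -1), Add(94, g)))
Add(-39083, Mul(-1, Function('r')(E))) = Add(-39083, Mul(-1, Mul(Rational(1, 2), Pow(-13, -1), Add(94, -13)))) = Add(-39083, Mul(-1, Mul(Rational(1, 2), Rational(-1, 13), 81))) = Add(-39083, Mul(-1, Rational(-81, 26))) = Add(-39083, Rational(81, 26)) = Rational(-1016077, 26)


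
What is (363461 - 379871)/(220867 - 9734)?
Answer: -16410/211133 ≈ -0.077724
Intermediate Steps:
(363461 - 379871)/(220867 - 9734) = -16410/211133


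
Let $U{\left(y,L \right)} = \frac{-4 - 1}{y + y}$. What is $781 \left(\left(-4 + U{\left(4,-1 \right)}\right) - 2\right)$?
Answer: $- \frac{41393}{8} \approx -5174.1$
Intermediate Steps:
$U{\left(y,L \right)} = - \frac{5}{2 y}$
$781 \left(\left(-4 + U{\left(4,-1 \right)}\right) - 2\right) = 781 \left(\left(-4 - \frac{5}{2 \cdot 4}\right) - 2\right) = 781 \left(\left(-4 - \frac{5}{8}\right) - 2\right) = 781 \left(- \frac{37}{8} - 2\right) = 781 \left(- \frac{53}{8}\right) = - \frac{41393}{8}$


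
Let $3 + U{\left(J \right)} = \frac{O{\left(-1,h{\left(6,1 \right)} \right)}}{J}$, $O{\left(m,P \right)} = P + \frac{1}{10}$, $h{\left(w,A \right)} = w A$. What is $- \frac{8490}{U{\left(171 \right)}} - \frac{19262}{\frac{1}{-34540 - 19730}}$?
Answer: $\frac{5298887280960}{5069} \approx 1.0454 \cdot 10^{9}$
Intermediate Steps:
$h{\left(w,A \right)} = A w$
$O{\left(m,P \right)} = \frac{1}{10} + P$ ($O{\left(m,P \right)} = P + \frac{1}{10} = \frac{1}{10} + P$)
$U{\left(J \right)} = -3 + \frac{61}{10 J}$ ($U{\left(J \right)} = -3 + \frac{\frac{1}{10} + 1 \cdot 6}{J} = -3 + \frac{\frac{1}{10} + 6}{J} = -3 + \frac{61}{10 J}$)
$- \frac{8490}{U{\left(171 \right)}} - \frac{19262}{\frac{1}{-34540 - 19730}} = - \frac{8490}{-3 + \frac{61}{10 \cdot 171}} - \frac{19262}{\frac{1}{-34540 - 19730}} = - \frac{8490}{-3 + \frac{61}{10} \cdot \frac{1}{171}} - \frac{19262}{\frac{1}{-54270}} = - \frac{8490}{-3 + \frac{61}{1710}} - \frac{19262}{- \frac{1}{54270}} = - \frac{8490}{- \frac{5069}{1710}} - -1045348740 = \left(-8490\right) \left(- \frac{1710}{5069}\right) + 1045348740 = \frac{14517900}{5069} + 1045348740 = \frac{5298887280960}{5069}$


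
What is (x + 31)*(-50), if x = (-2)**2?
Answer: -1750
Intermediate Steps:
x = 4
(x + 31)*(-50) = (4 + 31)*(-50) = 35*(-50) = -1750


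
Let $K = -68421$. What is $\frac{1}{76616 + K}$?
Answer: $\frac{1}{8195} \approx 0.00012203$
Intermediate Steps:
$\frac{1}{76616 + K} = \frac{1}{76616 - 68421} = \frac{1}{8195}$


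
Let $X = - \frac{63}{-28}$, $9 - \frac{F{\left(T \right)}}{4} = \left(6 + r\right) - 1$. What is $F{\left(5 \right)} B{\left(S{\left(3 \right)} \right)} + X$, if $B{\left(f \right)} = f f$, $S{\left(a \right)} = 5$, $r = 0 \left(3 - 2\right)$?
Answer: $\frac{1609}{4} \approx 402.25$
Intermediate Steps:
$r = 0$ ($r = 0 \cdot 1 = 0$)
$B{\left(f \right)} = f^{2}$
$F{\left(T \right)} = 16$ ($F{\left(T \right)} = 36 - 4 \left(\left(6 + 0\right) - 1\right) = 36 - 4 \left(6 - 1\right) = 36 - 20 = 16$)
$X = \frac{9}{4}$ ($X = \left(-63\right) \left(- \frac{1}{28}\right) = \frac{9}{4} \approx 2.25$)
$F{\left(5 \right)} B{\left(S{\left(3 \right)} \right)} + X = 16 \cdot 5^{2} + \frac{9}{4} = 16 \cdot 25 + \frac{9}{4} = 400 + \frac{9}{4} = \frac{1609}{4}$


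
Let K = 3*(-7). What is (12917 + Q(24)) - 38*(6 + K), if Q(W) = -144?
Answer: 13343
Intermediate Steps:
K = -21
(12917 + Q(24)) - 38*(6 + K) = (12917 - 144) - 38*(6 - 21) = 12773 - 38*(-15) = 12773 + 570 = 13343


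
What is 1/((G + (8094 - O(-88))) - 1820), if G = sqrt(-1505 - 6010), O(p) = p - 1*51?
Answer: 6413/41134084 - 3*I*sqrt(835)/41134084 ≈ 0.0001559 - 2.1075e-6*I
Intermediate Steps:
O(p) = -51 + p (O(p) = p - 51 = -51 + p)
G = 3*I*sqrt(835) (G = sqrt(-7515) = 3*I*sqrt(835) ≈ 86.689*I)
1/((G + (8094 - O(-88))) - 1820) = 1/((3*I*sqrt(835) + (8094 - (-51 - 88))) - 1820) = 1/((3*I*sqrt(835) + (8094 - 1*(-139))) - 1820) = 1/((3*I*sqrt(835) + (8094 + 139)) - 1820) = 1/((3*I*sqrt(835) + 8233) - 1820) = 1/((8233 + 3*I*sqrt(835)) - 1820) = 1/(6413 + 3*I*sqrt(835))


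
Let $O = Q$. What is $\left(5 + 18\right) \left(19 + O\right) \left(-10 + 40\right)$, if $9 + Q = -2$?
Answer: $5520$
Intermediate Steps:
$Q = -11$ ($Q = -9 - 2 = -11$)
$O = -11$
$\left(5 + 18\right) \left(19 + O\right) \left(-10 + 40\right) = \left(5 + 18\right) \left(19 - 11\right) \left(-10 + 40\right) = 23 \cdot 8 \cdot 30 = 184 \cdot 30 = 5520$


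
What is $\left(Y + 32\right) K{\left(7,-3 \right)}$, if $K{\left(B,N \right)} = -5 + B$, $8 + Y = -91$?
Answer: $-134$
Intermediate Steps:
$Y = -99$ ($Y = -8 - 91 = -99$)
$\left(Y + 32\right) K{\left(7,-3 \right)} = \left(-99 + 32\right) \left(-5 + 7\right) = \left(-67\right) 2 = -134$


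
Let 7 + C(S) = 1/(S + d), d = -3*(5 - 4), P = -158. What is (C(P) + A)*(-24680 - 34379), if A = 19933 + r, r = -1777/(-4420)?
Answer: -9202834146253/7820 ≈ -1.1768e+9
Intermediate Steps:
r = 1777/4420 (r = -1777*(-1/4420) = 1777/4420 ≈ 0.40204)
d = -3 (d = -3*1 = -3)
C(S) = -7 + 1/(-3 + S) (C(S) = -7 + 1/(S - 3) = -7 + 1/(-3 + S))
A = 88105637/4420 (A = 19933 + 1777/4420 = 88105637/4420 ≈ 19933.)
(C(P) + A)*(-24680 - 34379) = ((22 - 7*(-158))/(-3 - 158) + 88105637/4420)*(-24680 - 34379) = ((22 + 1106)/(-161) + 88105637/4420)*(-59059) = (-1/161*1128 + 88105637/4420)*(-59059) = (-1128/161 + 88105637/4420)*(-59059) = (14180021797/711620)*(-59059) = -9202834146253/7820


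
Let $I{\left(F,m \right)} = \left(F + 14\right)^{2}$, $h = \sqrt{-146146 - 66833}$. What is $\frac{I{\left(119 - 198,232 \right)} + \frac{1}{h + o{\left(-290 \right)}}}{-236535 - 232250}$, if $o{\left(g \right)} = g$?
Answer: $- \frac{251031697}{27853235803} + \frac{i \sqrt{212979}}{139266179015} \approx -0.0090127 + 3.3138 \cdot 10^{-9} i$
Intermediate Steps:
$h = i \sqrt{212979}$ ($h = \sqrt{-212979} = i \sqrt{212979} \approx 461.5 i$)
$I{\left(F,m \right)} = \left(14 + F\right)^{2}$
$\frac{I{\left(119 - 198,232 \right)} + \frac{1}{h + o{\left(-290 \right)}}}{-236535 - 232250} = \frac{\left(14 + \left(119 - 198\right)\right)^{2} + \frac{1}{i \sqrt{212979} - 290}}{-236535 - 232250} = \frac{\left(14 - 79\right)^{2} + \frac{1}{-290 + i \sqrt{212979}}}{-468785} = \left(\left(-65\right)^{2} + \frac{1}{-290 + i \sqrt{212979}}\right) \left(- \frac{1}{468785}\right) = \left(4225 + \frac{1}{-290 + i \sqrt{212979}}\right) \left(- \frac{1}{468785}\right) = - \frac{845}{93757} - \frac{1}{468785 \left(-290 + i \sqrt{212979}\right)}$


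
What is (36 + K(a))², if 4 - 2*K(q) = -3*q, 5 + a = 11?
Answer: 2209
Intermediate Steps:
a = 6 (a = -5 + 11 = 6)
K(q) = 2 + 3*q/2 (K(q) = 2 - (-3)*q/2 = 2 + 3*q/2)
(36 + K(a))² = (36 + (2 + (3/2)*6))² = (36 + (2 + 9))² = (36 + 11)² = 47² = 2209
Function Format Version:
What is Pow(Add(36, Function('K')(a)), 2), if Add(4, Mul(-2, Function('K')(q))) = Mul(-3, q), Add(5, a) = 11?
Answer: 2209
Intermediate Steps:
a = 6 (a = Add(-5, 11) = 6)
Function('K')(q) = Add(2, Mul(Rational(3, 2), q)) (Function('K')(q) = Add(2, Mul(Rational(-1, 2), Mul(-3, q))) = Add(2, Mul(Rational(3, 2), q)))
Pow(Add(36, Function('K')(a)), 2) = Pow(Add(36, Add(2, Mul(Rational(3, 2), 6))), 2) = Pow(Add(36, Add(2, 9)), 2) = Pow(Add(36, 11), 2) = Pow(47, 2) = 2209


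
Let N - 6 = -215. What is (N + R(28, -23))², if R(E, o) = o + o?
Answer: 65025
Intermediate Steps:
N = -209 (N = 6 - 215 = -209)
R(E, o) = 2*o
(N + R(28, -23))² = (-209 + 2*(-23))² = (-209 - 46)² = (-255)² = 65025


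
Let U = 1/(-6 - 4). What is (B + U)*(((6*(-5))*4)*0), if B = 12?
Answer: 0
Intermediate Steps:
U = -⅒ (U = 1/(-10) = -⅒ ≈ -0.10000)
(B + U)*(((6*(-5))*4)*0) = (12 - ⅒)*(((6*(-5))*4)*0) = 119*(-30*4*0)/10 = 119*(-120*0)/10 = (119/10)*0 = 0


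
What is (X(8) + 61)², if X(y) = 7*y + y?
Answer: 15625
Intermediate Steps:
X(y) = 8*y
(X(8) + 61)² = (8*8 + 61)² = (64 + 61)² = 125² = 15625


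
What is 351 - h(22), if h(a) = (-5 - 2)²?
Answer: 302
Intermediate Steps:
h(a) = 49 (h(a) = (-7)² = 49)
351 - h(22) = 351 - 1*49 = 351 - 49 = 302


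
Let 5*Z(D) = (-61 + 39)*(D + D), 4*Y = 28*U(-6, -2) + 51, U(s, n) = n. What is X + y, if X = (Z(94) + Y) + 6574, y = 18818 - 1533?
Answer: 460611/20 ≈ 23031.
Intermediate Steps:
Y = -5/4 (Y = (28*(-2) + 51)/4 = (-56 + 51)/4 = (1/4)*(-5) = -5/4 ≈ -1.2500)
y = 17285
Z(D) = -44*D/5 (Z(D) = ((-61 + 39)*(D + D))/5 = (-44*D)/5 = -44*D/5)
X = 114911/20 (X = (-44/5*94 - 5/4) + 6574 = (-4136/5 - 5/4) + 6574 = -16569/20 + 6574 = 114911/20 ≈ 5745.5)
X + y = 114911/20 + 17285 = 460611/20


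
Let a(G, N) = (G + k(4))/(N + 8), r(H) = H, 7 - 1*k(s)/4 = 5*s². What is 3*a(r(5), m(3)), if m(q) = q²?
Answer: -861/17 ≈ -50.647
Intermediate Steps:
k(s) = 28 - 20*s²
a(G, N) = (-292 + G)/(8 + N) (a(G, N) = (G + (28 - 20*4²))/(N + 8) = (G + (28 - 20*16))/(8 + N) = (G + (28 - 320))/(8 + N) = (G - 292)/(8 + N) = (-292 + G)/(8 + N))
3*a(r(5), m(3)) = 3*((-292 + 5)/(8 + 3²)) = 3*(-287/(8 + 9)) = 3*(-287/17) = -861/17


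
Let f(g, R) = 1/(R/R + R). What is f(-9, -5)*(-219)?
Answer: 219/4 ≈ 54.750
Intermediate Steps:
f(g, R) = 1/(1 + R)
f(-9, -5)*(-219) = -219/(1 - 5) = -219/(-4) = -¼*(-219) = 219/4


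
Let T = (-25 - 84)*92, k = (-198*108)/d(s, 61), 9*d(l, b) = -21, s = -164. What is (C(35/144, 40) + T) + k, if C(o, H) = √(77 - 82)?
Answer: -6044/7 + I*√5 ≈ -863.43 + 2.2361*I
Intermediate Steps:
d(l, b) = -7/3 (d(l, b) = (⅑)*(-21) = -7/3)
C(o, H) = I*√5 (C(o, H) = √(-5) = I*√5)
k = 64152/7 (k = (-198*108)/(-7/3) = -21384*(-3/7) = 64152/7 ≈ 9164.6)
T = -10028 (T = -109*92 = -10028)
(C(35/144, 40) + T) + k = (I*√5 - 10028) + 64152/7 = (-10028 + I*√5) + 64152/7 = -6044/7 + I*√5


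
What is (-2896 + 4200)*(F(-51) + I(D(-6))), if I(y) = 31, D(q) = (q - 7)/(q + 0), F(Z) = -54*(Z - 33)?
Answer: 5955368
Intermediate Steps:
F(Z) = 1782 - 54*Z (F(Z) = -54*(-33 + Z) = 1782 - 54*Z)
D(q) = (-7 + q)/q
(-2896 + 4200)*(F(-51) + I(D(-6))) = (-2896 + 4200)*((1782 - 54*(-51)) + 31) = 1304*((1782 + 2754) + 31) = 1304*(4536 + 31) = 1304*4567 = 5955368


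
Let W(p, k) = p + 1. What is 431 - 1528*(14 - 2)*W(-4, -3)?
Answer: 55439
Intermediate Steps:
W(p, k) = 1 + p
431 - 1528*(14 - 2)*W(-4, -3) = 431 - 1528*(14 - 2)*(1 - 4) = 431 - 18336*(-3) = 431 - 1528*(-36) = 431 + 55008 = 55439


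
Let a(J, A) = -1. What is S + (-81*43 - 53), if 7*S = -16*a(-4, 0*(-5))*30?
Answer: -24272/7 ≈ -3467.4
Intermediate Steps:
S = 480/7 (S = (-16*(-1)*30)/7 = (16*30)/7 = (⅐)*480 = 480/7 ≈ 68.571)
S + (-81*43 - 53) = 480/7 + (-81*43 - 53) = 480/7 + (-3483 - 53) = 480/7 - 3536 = -24272/7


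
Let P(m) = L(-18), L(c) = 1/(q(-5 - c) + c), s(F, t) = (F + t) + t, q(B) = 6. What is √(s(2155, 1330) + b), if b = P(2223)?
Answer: √173337/6 ≈ 69.390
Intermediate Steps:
s(F, t) = F + 2*t
L(c) = 1/(6 + c)
P(m) = -1/12 (P(m) = 1/(6 - 18) = 1/(-12) = -1/12)
b = -1/12 ≈ -0.083333
√(s(2155, 1330) + b) = √((2155 + 2*1330) - 1/12) = √((2155 + 2660) - 1/12) = √(4815 - 1/12) = √(57779/12) = √173337/6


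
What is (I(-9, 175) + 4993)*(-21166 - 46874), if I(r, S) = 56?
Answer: -343533960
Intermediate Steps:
(I(-9, 175) + 4993)*(-21166 - 46874) = (56 + 4993)*(-21166 - 46874) = 5049*(-68040) = -343533960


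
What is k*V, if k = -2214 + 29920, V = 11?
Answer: 304766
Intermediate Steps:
k = 27706
k*V = 27706*11 = 304766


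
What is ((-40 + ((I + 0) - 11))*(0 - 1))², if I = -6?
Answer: 3249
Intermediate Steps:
((-40 + ((I + 0) - 11))*(0 - 1))² = ((-40 + ((-6 + 0) - 11))*(0 - 1))² = ((-40 + (-6 - 11))*(-1))² = ((-40 - 17)*(-1))² = (-57*(-1))² = 57² = 3249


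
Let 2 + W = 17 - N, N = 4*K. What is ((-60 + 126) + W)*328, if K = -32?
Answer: 68552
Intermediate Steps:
N = -128 (N = 4*(-32) = -128)
W = 143 (W = -2 + (17 - 1*(-128)) = -2 + (17 + 128) = -2 + 145 = 143)
((-60 + 126) + W)*328 = ((-60 + 126) + 143)*328 = (66 + 143)*328 = 209*328 = 68552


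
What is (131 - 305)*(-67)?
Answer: 11658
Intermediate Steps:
(131 - 305)*(-67) = -174*(-67) = 11658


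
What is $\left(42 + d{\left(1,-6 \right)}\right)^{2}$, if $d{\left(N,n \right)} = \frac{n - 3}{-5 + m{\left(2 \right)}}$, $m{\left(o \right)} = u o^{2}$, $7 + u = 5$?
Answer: $\frac{308025}{169} \approx 1822.6$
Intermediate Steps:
$u = -2$ ($u = -7 + 5 = -2$)
$m{\left(o \right)} = - 2 o^{2}$
$d{\left(N,n \right)} = \frac{3}{13} - \frac{n}{13}$ ($d{\left(N,n \right)} = \frac{n - 3}{-5 - 2 \cdot 2^{2}} = \frac{-3 + n}{-5 - 8} = \frac{-3 + n}{-13} = \left(-3 + n\right) \left(- \frac{1}{13}\right) = \frac{3}{13} - \frac{n}{13}$)
$\left(42 + d{\left(1,-6 \right)}\right)^{2} = \left(42 + \left(\frac{3}{13} - - \frac{6}{13}\right)\right)^{2} = \left(42 + \left(\frac{3}{13} + \frac{6}{13}\right)\right)^{2} = \left(42 + \frac{9}{13}\right)^{2} = \left(\frac{555}{13}\right)^{2} = \frac{308025}{169}$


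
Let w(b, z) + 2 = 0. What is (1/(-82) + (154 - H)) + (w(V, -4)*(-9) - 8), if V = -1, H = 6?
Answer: 12955/82 ≈ 157.99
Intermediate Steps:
w(b, z) = -2 (w(b, z) = -2 + 0 = -2)
(1/(-82) + (154 - H)) + (w(V, -4)*(-9) - 8) = (1/(-82) + (154 - 1*6)) + (-2*(-9) - 8) = (-1/82 + (154 - 6)) + (18 - 8) = (-1/82 + 148) + 10 = 12135/82 + 10 = 12955/82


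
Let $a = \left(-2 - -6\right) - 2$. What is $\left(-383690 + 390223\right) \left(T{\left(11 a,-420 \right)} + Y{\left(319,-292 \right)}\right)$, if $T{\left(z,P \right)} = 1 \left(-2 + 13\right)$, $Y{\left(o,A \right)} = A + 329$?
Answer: $313584$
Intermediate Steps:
$Y{\left(o,A \right)} = 329 + A$
$a = 2$ ($a = \left(-2 + 6\right) - 2 = 4 - 2 = 2$)
$T{\left(z,P \right)} = 11$ ($T{\left(z,P \right)} = 1 \cdot 11 = 11$)
$\left(-383690 + 390223\right) \left(T{\left(11 a,-420 \right)} + Y{\left(319,-292 \right)}\right) = \left(-383690 + 390223\right) \left(11 + \left(329 - 292\right)\right) = 6533 \left(11 + 37\right) = 6533 \cdot 48 = 313584$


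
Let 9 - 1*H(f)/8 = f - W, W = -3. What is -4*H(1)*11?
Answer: -1760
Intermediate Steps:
H(f) = 48 - 8*f (H(f) = 72 - 8*(f - 1*(-3)) = 72 - 8*(f + 3) = 72 - 8*(3 + f) = 72 + (-24 - 8*f) = 48 - 8*f)
-4*H(1)*11 = -4*(48 - 8*1)*11 = -4*(48 - 8)*11 = -4*40*11 = -160*11 = -1760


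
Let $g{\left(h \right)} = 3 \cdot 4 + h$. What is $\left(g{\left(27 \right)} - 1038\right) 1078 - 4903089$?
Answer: $-5980011$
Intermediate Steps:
$g{\left(h \right)} = 12 + h$
$\left(g{\left(27 \right)} - 1038\right) 1078 - 4903089 = \left(\left(12 + 27\right) - 1038\right) 1078 - 4903089 = \left(39 - 1038\right) 1078 - 4903089 = \left(-999\right) 1078 - 4903089 = -1076922 - 4903089 = -5980011$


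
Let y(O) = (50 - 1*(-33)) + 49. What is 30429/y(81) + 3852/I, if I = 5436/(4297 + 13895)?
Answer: 87179529/6644 ≈ 13122.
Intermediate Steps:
y(O) = 132 (y(O) = (50 + 33) + 49 = 83 + 49 = 132)
I = 453/1516 (I = 5436/18192 = 5436*(1/18192) = 453/1516 ≈ 0.29881)
30429/y(81) + 3852/I = 30429/132 + 3852/(453/1516) = 30429*(1/132) + 3852*(1516/453) = 10143/44 + 1946544/151 = 87179529/6644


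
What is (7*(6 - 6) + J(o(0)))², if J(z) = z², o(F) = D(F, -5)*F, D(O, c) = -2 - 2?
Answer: 0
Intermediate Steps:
D(O, c) = -4
o(F) = -4*F
(7*(6 - 6) + J(o(0)))² = (7*(6 - 6) + (-4*0)²)² = (7*0 + 0²)² = (0 + 0)² = 0² = 0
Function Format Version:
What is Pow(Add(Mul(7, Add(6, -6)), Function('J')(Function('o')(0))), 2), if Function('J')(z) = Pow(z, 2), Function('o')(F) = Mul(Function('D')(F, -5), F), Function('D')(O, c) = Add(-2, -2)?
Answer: 0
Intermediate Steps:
Function('D')(O, c) = -4
Function('o')(F) = Mul(-4, F)
Pow(Add(Mul(7, Add(6, -6)), Function('J')(Function('o')(0))), 2) = Pow(Add(Mul(7, Add(6, -6)), Pow(Mul(-4, 0), 2)), 2) = Pow(Add(Mul(7, 0), Pow(0, 2)), 2) = Pow(Add(0, 0), 2) = Pow(0, 2) = 0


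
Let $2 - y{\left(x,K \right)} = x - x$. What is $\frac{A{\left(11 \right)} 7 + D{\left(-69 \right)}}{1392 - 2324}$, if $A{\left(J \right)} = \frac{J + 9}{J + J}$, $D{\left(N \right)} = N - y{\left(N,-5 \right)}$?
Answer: $\frac{711}{10252} \approx 0.069352$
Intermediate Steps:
$y{\left(x,K \right)} = 2$ ($y{\left(x,K \right)} = 2 - \left(x - x\right) = 2 - 0 = 2 + 0 = 2$)
$D{\left(N \right)} = -2 + N$ ($D{\left(N \right)} = N - 2 = -2 + N$)
$A{\left(J \right)} = \frac{9 + J}{2 J}$
$\frac{A{\left(11 \right)} 7 + D{\left(-69 \right)}}{1392 - 2324} = \frac{\frac{9 + 11}{2 \cdot 11} \cdot 7 - 71}{1392 - 2324} = \frac{\frac{1}{2} \cdot \frac{1}{11} \cdot 20 \cdot 7 - 71}{-932} = \left(\frac{10}{11} \cdot 7 - 71\right) \left(- \frac{1}{932}\right) = \left(\frac{70}{11} - 71\right) \left(- \frac{1}{932}\right) = \left(- \frac{711}{11}\right) \left(- \frac{1}{932}\right) = \frac{711}{10252}$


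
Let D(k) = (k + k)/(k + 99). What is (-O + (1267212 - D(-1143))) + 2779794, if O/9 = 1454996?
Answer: -524781691/58 ≈ -9.0480e+6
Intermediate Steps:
O = 13094964 (O = 9*1454996 = 13094964)
D(k) = 2*k/(99 + k) (D(k) = (2*k)/(99 + k) = 2*k/(99 + k))
(-O + (1267212 - D(-1143))) + 2779794 = (-1*13094964 + (1267212 - 2*(-1143)/(99 - 1143))) + 2779794 = (-13094964 + (1267212 - 2*(-1143)/(-1044))) + 2779794 = (-13094964 + (1267212 - 2*(-1143)*(-1)/1044)) + 2779794 = (-13094964 + (1267212 - 1*127/58)) + 2779794 = (-13094964 + (1267212 - 127/58)) + 2779794 = (-13094964 + 73498169/58) + 2779794 = -686009743/58 + 2779794 = -524781691/58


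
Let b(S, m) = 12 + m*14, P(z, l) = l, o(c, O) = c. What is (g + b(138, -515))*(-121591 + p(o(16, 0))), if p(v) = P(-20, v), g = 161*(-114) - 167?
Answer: 3126787425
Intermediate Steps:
g = -18521 (g = -18354 - 167 = -18521)
p(v) = v
b(S, m) = 12 + 14*m
(g + b(138, -515))*(-121591 + p(o(16, 0))) = (-18521 + (12 + 14*(-515)))*(-121591 + 16) = (-18521 + (12 - 7210))*(-121575) = (-18521 - 7198)*(-121575) = -25719*(-121575) = 3126787425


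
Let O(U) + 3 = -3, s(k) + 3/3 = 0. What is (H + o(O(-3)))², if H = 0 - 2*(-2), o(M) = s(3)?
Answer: 9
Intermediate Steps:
s(k) = -1 (s(k) = -1 + 0 = -1)
O(U) = -6 (O(U) = -3 - 3 = -6)
o(M) = -1
H = 4 (H = 0 + 4 = 4)
(H + o(O(-3)))² = (4 - 1)² = 3² = 9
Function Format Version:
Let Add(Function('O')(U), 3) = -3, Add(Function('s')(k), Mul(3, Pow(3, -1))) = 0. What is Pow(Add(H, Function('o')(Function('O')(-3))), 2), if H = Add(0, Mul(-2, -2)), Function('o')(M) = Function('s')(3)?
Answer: 9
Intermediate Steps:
Function('s')(k) = -1 (Function('s')(k) = Add(-1, 0) = -1)
Function('O')(U) = -6 (Function('O')(U) = Add(-3, -3) = -6)
Function('o')(M) = -1
H = 4 (H = Add(0, 4) = 4)
Pow(Add(H, Function('o')(Function('O')(-3))), 2) = Pow(Add(4, -1), 2) = Pow(3, 2) = 9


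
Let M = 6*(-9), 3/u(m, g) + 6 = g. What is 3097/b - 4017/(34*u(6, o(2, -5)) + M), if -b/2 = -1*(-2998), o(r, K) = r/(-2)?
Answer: 13926247/239840 ≈ 58.065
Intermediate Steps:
o(r, K) = -r/2 (o(r, K) = r*(-½) = -r/2)
u(m, g) = 3/(-6 + g)
M = -54
b = -5996 (b = -(-2)*(-2998) = -2*2998 = -5996)
3097/b - 4017/(34*u(6, o(2, -5)) + M) = 3097/(-5996) - 4017/(34*(3/(-6 - ½*2)) - 54) = 3097*(-1/5996) - 4017/(34*(3/(-6 - 1)) - 54) = -3097/5996 - 4017/(34*(3/(-7)) - 54) = -3097/5996 - 4017/(34*(3*(-⅐)) - 54) = -3097/5996 - 4017/(34*(-3/7) - 54) = -3097/5996 - 4017/(-102/7 - 54) = -3097/5996 - 4017/(-480/7) = -3097/5996 - 4017*(-7/480) = -3097/5996 + 9373/160 = 13926247/239840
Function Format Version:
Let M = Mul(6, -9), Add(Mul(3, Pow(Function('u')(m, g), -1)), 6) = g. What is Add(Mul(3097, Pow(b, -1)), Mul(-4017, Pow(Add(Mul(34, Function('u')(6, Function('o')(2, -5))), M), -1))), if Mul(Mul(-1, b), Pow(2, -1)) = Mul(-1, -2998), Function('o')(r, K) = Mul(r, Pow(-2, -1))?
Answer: Rational(13926247, 239840) ≈ 58.065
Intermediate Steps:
Function('o')(r, K) = Mul(Rational(-1, 2), r) (Function('o')(r, K) = Mul(r, Rational(-1, 2)) = Mul(Rational(-1, 2), r))
Function('u')(m, g) = Mul(3, Pow(Add(-6, g), -1))
M = -54
b = -5996 (b = Mul(-2, Mul(-1, -2998)) = Mul(-2, 2998) = -5996)
Add(Mul(3097, Pow(b, -1)), Mul(-4017, Pow(Add(Mul(34, Function('u')(6, Function('o')(2, -5))), M), -1))) = Add(Mul(3097, Pow(-5996, -1)), Mul(-4017, Pow(Add(Mul(34, Mul(3, Pow(Add(-6, Mul(Rational(-1, 2), 2)), -1))), -54), -1))) = Add(Mul(3097, Rational(-1, 5996)), Mul(-4017, Pow(Add(Mul(34, Mul(3, Pow(Add(-6, -1), -1))), -54), -1))) = Add(Rational(-3097, 5996), Mul(-4017, Pow(Add(Mul(34, Mul(3, Pow(-7, -1))), -54), -1))) = Add(Rational(-3097, 5996), Mul(-4017, Pow(Add(Mul(34, Mul(3, Rational(-1, 7))), -54), -1))) = Add(Rational(-3097, 5996), Mul(-4017, Pow(Add(Mul(34, Rational(-3, 7)), -54), -1))) = Add(Rational(-3097, 5996), Mul(-4017, Pow(Add(Rational(-102, 7), -54), -1))) = Add(Rational(-3097, 5996), Mul(-4017, Pow(Rational(-480, 7), -1))) = Add(Rational(-3097, 5996), Mul(-4017, Rational(-7, 480))) = Add(Rational(-3097, 5996), Rational(9373, 160)) = Rational(13926247, 239840)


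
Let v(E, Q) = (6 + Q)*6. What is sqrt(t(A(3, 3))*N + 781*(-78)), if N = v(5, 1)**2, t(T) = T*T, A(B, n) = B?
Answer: I*sqrt(45042) ≈ 212.23*I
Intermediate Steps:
v(E, Q) = 36 + 6*Q
t(T) = T**2
N = 1764 (N = (36 + 6*1)**2 = (36 + 6)**2 = 42**2 = 1764)
sqrt(t(A(3, 3))*N + 781*(-78)) = sqrt(3**2*1764 + 781*(-78)) = sqrt(9*1764 - 60918) = sqrt(15876 - 60918) = sqrt(-45042) = I*sqrt(45042)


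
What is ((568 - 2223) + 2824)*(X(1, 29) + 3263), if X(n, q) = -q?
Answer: 3780546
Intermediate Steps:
((568 - 2223) + 2824)*(X(1, 29) + 3263) = ((568 - 2223) + 2824)*(-1*29 + 3263) = (-1655 + 2824)*(-29 + 3263) = 1169*3234 = 3780546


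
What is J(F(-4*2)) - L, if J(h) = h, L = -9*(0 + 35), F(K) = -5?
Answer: 310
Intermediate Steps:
L = -315 (L = -9*35 = -315)
J(F(-4*2)) - L = -5 - 1*(-315) = -5 + 315 = 310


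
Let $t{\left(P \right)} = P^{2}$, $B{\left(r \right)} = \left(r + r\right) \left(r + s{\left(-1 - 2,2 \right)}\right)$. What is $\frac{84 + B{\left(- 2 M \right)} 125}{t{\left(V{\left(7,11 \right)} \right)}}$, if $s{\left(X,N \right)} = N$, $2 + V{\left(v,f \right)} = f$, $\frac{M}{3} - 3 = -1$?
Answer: $\frac{10028}{27} \approx 371.41$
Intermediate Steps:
$M = 6$ ($M = 9 + 3 \left(-1\right) = 9 - 3 = 6$)
$V{\left(v,f \right)} = -2 + f$
$B{\left(r \right)} = 2 r \left(2 + r\right)$ ($B{\left(r \right)} = \left(r + r\right) \left(r + 2\right) = 2 r \left(2 + r\right)$)
$\frac{84 + B{\left(- 2 M \right)} 125}{t{\left(V{\left(7,11 \right)} \right)}} = \frac{84 + 2 \left(\left(-2\right) 6\right) \left(2 - 12\right) 125}{\left(-2 + 11\right)^{2}} = \frac{84 + 2 \left(-12\right) \left(2 - 12\right) 125}{9^{2}} = \frac{84 + 2 \left(-12\right) \left(-10\right) 125}{81} = \left(84 + 240 \cdot 125\right) \frac{1}{81} = \left(84 + 30000\right) \frac{1}{81} = 30084 \cdot \frac{1}{81} = \frac{10028}{27}$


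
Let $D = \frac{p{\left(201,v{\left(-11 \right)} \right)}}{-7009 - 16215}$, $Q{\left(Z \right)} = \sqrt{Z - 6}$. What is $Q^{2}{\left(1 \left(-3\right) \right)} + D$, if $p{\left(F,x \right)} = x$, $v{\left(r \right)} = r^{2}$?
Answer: $- \frac{209137}{23224} \approx -9.0052$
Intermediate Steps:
$Q{\left(Z \right)} = \sqrt{-6 + Z}$
$D = - \frac{121}{23224}$ ($D = \frac{\left(-11\right)^{2}}{-7009 - 16215} = \frac{121}{-23224} = 121 \left(- \frac{1}{23224}\right) = - \frac{121}{23224} \approx -0.0052101$)
$Q^{2}{\left(1 \left(-3\right) \right)} + D = \left(\sqrt{-6 + 1 \left(-3\right)}\right)^{2} - \frac{121}{23224} = \left(\sqrt{-6 - 3}\right)^{2} - \frac{121}{23224} = \left(\sqrt{-9}\right)^{2} - \frac{121}{23224} = \left(3 i\right)^{2} - \frac{121}{23224} = -9 - \frac{121}{23224} = - \frac{209137}{23224}$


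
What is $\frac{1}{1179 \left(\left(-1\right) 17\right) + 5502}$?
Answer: $- \frac{1}{14541} \approx -6.8771 \cdot 10^{-5}$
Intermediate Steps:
$\frac{1}{1179 \left(\left(-1\right) 17\right) + 5502} = \frac{1}{1179 \left(-17\right) + 5502} = \frac{1}{-20043 + 5502} = \frac{1}{-14541} = - \frac{1}{14541}$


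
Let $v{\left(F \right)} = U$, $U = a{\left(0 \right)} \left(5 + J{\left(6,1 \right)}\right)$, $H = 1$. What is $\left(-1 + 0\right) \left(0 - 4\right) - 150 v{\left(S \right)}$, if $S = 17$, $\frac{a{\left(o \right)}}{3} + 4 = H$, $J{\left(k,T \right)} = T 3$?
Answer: $10804$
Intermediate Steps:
$J{\left(k,T \right)} = 3 T$
$a{\left(o \right)} = -9$ ($a{\left(o \right)} = -12 + 3 \cdot 1 = -12 + 3 = -9$)
$U = -72$ ($U = - 9 \left(5 + 3 \cdot 1\right) = - 9 \left(5 + 3\right) = \left(-9\right) 8 = -72$)
$v{\left(F \right)} = -72$
$\left(-1 + 0\right) \left(0 - 4\right) - 150 v{\left(S \right)} = \left(-1 + 0\right) \left(0 - 4\right) - -10800 = \left(-1\right) \left(-4\right) + 10800 = 4 + 10800 = 10804$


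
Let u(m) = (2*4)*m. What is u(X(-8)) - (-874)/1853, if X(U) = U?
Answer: -117718/1853 ≈ -63.528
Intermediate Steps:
u(m) = 8*m
u(X(-8)) - (-874)/1853 = 8*(-8) - (-874)/1853 = -64 - (-874)/1853 = -64 - 1*(-874/1853) = -64 + 874/1853 = -117718/1853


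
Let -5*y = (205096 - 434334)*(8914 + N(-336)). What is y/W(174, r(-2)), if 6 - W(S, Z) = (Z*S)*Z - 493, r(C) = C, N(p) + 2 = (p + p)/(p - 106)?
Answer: -451573185344/217685 ≈ -2.0744e+6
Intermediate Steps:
N(p) = -2 + 2*p/(-106 + p) (N(p) = -2 + (p + p)/(p - 106) = -2 + (2*p)/(-106 + p) = -2 + 2*p/(-106 + p))
W(S, Z) = 499 - S*Z² (W(S, Z) = 6 - ((Z*S)*Z - 493) = 6 - ((S*Z)*Z - 493) = 6 - (S*Z² - 493) = 6 - (-493 + S*Z²) = 6 + (493 - S*Z²) = 499 - S*Z²)
y = 451573185344/1105 (y = -(205096 - 434334)*(8914 + 212/(-106 - 336))/5 = -(-229238)*(8914 + 212/(-442))/5 = -(-229238)*(8914 + 212*(-1/442))/5 = -(-229238)*(8914 - 106/221)/5 = -(-229238)*1969888/(5*221) = -⅕*(-451573185344/221) = 451573185344/1105 ≈ 4.0866e+8)
y/W(174, r(-2)) = 451573185344/(1105*(499 - 1*174*(-2)²)) = 451573185344/(1105*(499 - 1*174*4)) = 451573185344/(1105*(499 - 696)) = (451573185344/1105)/(-197) = (451573185344/1105)*(-1/197) = -451573185344/217685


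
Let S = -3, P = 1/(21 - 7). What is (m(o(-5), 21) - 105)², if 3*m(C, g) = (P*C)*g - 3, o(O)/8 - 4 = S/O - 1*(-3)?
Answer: 142884/25 ≈ 5715.4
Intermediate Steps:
P = 1/14 ≈ 0.071429
o(O) = 56 - 24/O (o(O) = 32 + 8*(-3/O - 1*(-3)) = 32 + 8*(-3/O + 3) = 32 + 8*(3 - 3/O) = 32 + (24 - 24/O) = 56 - 24/O)
m(C, g) = -1 + C*g/42 (m(C, g) = ((C/14)*g - 3)/3 = (C*g/14 - 3)/3 = (-3 + C*g/14)/3 = -1 + C*g/42)
(m(o(-5), 21) - 105)² = ((-1 + (1/42)*(56 - 24/(-5))*21) - 105)² = ((-1 + (1/42)*(56 - 24*(-⅕))*21) - 105)² = ((-1 + (1/42)*(56 + 24/5)*21) - 105)² = ((-1 + (1/42)*(304/5)*21) - 105)² = ((-1 + 152/5) - 105)² = (147/5 - 105)² = (-378/5)² = 142884/25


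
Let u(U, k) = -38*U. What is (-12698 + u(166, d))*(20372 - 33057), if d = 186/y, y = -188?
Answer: 241091110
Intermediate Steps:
d = -93/94 (d = 186/(-188) = 186*(-1/188) = -93/94 ≈ -0.98936)
(-12698 + u(166, d))*(20372 - 33057) = (-12698 - 38*166)*(20372 - 33057) = (-12698 - 6308)*(-12685) = -19006*(-12685) = 241091110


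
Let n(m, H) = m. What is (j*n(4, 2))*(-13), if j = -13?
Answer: 676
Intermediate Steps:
(j*n(4, 2))*(-13) = -13*4*(-13) = -52*(-13) = 676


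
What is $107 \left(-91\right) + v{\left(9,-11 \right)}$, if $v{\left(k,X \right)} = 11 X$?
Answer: $-9858$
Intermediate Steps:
$107 \left(-91\right) + v{\left(9,-11 \right)} = 107 \left(-91\right) + 11 \left(-11\right) = -9737 - 121 = -9858$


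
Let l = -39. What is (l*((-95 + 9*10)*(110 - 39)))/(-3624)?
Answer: -4615/1208 ≈ -3.8204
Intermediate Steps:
(l*((-95 + 9*10)*(110 - 39)))/(-3624) = -39*(-95 + 9*10)*(110 - 39)/(-3624) = -39*(-95 + 90)*71*(-1/3624) = -(-195)*71*(-1/3624) = -39*(-355)*(-1/3624) = 13845*(-1/3624) = -4615/1208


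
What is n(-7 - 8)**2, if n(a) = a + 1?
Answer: 196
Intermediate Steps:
n(a) = 1 + a
n(-7 - 8)**2 = (1 + (-7 - 8))**2 = (1 - 15)**2 = (-14)**2 = 196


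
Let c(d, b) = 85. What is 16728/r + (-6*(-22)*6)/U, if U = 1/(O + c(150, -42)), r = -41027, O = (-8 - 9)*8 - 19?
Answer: -2274553608/41027 ≈ -55440.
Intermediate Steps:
O = -155 (O = -17*8 - 19 = -136 - 19 = -155)
U = -1/70 (U = 1/(-155 + 85) = 1/(-70) = -1/70 ≈ -0.014286)
16728/r + (-6*(-22)*6)/U = 16728/(-41027) + (-6*(-22)*6)/(-1/70) = 16728*(-1/41027) + (132*6)*(-70) = -16728/41027 + 792*(-70) = -16728/41027 - 55440 = -2274553608/41027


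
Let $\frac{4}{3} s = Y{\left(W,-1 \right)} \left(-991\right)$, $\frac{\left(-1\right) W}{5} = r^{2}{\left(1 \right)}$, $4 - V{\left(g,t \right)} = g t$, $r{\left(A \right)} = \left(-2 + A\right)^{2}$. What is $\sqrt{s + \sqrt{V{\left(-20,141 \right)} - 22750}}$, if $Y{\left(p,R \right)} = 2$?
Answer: $\frac{\sqrt{-5946 + 36 i \sqrt{246}}}{2} \approx 1.8286 + 38.599 i$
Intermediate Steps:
$V{\left(g,t \right)} = 4 - g t$
$W = -5$ ($W = - 5 \left(\left(-2 + 1\right)^{2}\right)^{2} = - 5 \left(\left(-1\right)^{2}\right)^{2} = - 5 \cdot 1^{2} = \left(-5\right) 1 = -5$)
$s = - \frac{2973}{2}$ ($s = \frac{3 \cdot 2 \left(-991\right)}{4} = \frac{3}{4} \left(-1982\right) = - \frac{2973}{2} \approx -1486.5$)
$\sqrt{s + \sqrt{V{\left(-20,141 \right)} - 22750}} = \sqrt{- \frac{2973}{2} + \sqrt{\left(4 - \left(-20\right) 141\right) - 22750}} = \sqrt{- \frac{2973}{2} + \sqrt{\left(4 + 2820\right) - 22750}} = \sqrt{- \frac{2973}{2} + \sqrt{2824 - 22750}} = \sqrt{- \frac{2973}{2} + \sqrt{-19926}} = \sqrt{- \frac{2973}{2} + 9 i \sqrt{246}}$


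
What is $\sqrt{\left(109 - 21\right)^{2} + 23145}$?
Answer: $\sqrt{30889} \approx 175.75$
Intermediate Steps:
$\sqrt{\left(109 - 21\right)^{2} + 23145} = \sqrt{88^{2} + 23145} = \sqrt{7744 + 23145} = \sqrt{30889}$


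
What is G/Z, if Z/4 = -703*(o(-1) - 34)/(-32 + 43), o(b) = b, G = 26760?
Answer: 14718/4921 ≈ 2.9909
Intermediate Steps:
Z = 98420/11 (Z = 4*(-703*(-1 - 34)/(-32 + 43)) = 4*(-(-24605)/11) = 4*(-703*(-35/11)) = 4*(24605/11) = 98420/11 ≈ 8947.3)
G/Z = 26760/(98420/11) = 26760*(11/98420) = 14718/4921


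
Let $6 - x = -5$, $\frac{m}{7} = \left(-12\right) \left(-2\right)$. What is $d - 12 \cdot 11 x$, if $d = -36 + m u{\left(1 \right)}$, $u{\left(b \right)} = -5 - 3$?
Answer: $-2832$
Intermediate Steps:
$u{\left(b \right)} = -8$ ($u{\left(b \right)} = -5 - 3 = -8$)
$m = 168$ ($m = 7 \left(\left(-12\right) \left(-2\right)\right) = 7 \cdot 24 = 168$)
$x = 11$ ($x = 6 - -5 = 6 + 5 = 11$)
$d = -1380$ ($d = -36 + 168 \left(-8\right) = -36 - 1344 = -1380$)
$d - 12 \cdot 11 x = -1380 - 12 \cdot 11 \cdot 11 = -1380 - 132 \cdot 11 = -1380 - 1452 = -2832$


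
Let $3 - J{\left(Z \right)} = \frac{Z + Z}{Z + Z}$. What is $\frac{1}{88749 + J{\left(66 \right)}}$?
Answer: $\frac{1}{88751} \approx 1.1267 \cdot 10^{-5}$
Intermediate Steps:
$J{\left(Z \right)} = 2$ ($J{\left(Z \right)} = 3 - \frac{Z + Z}{Z + Z} = 3 - \frac{2 Z}{2 Z} = 3 - 2 Z \frac{1}{2 Z} = 3 - 1 = 2$)
$\frac{1}{88749 + J{\left(66 \right)}} = \frac{1}{88749 + 2} = \frac{1}{88751}$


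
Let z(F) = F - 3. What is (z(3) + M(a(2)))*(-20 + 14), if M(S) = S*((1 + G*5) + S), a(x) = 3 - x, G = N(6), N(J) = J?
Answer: -192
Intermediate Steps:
G = 6
z(F) = -3 + F
M(S) = S*(31 + S) (M(S) = S*((1 + 6*5) + S) = S*((1 + 30) + S) = S*(31 + S))
(z(3) + M(a(2)))*(-20 + 14) = ((-3 + 3) + (3 - 1*2)*(31 + (3 - 1*2)))*(-20 + 14) = (0 + (3 - 2)*(31 + (3 - 2)))*(-6) = (0 + 1*(31 + 1))*(-6) = (0 + 1*32)*(-6) = (0 + 32)*(-6) = 32*(-6) = -192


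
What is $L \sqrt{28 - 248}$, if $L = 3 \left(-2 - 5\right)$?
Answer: $- 42 i \sqrt{55} \approx - 311.48 i$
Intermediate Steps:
$L = -21$ ($L = 3 \left(-7\right) = -21$)
$L \sqrt{28 - 248} = - 21 \sqrt{28 - 248} = - 21 \sqrt{-220} = - 21 \cdot 2 i \sqrt{55} = - 42 i \sqrt{55}$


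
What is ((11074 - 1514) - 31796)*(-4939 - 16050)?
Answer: 466711404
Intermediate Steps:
((11074 - 1514) - 31796)*(-4939 - 16050) = (9560 - 31796)*(-20989) = -22236*(-20989) = 466711404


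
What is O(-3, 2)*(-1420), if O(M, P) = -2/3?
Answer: 2840/3 ≈ 946.67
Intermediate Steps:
O(M, P) = -2/3 (O(M, P) = -2*1/3 = -2/3)
O(-3, 2)*(-1420) = -2/3*(-1420) = 2840/3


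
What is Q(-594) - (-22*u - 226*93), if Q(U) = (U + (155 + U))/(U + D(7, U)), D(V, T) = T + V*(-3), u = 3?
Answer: 25491589/1209 ≈ 21085.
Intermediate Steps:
D(V, T) = T - 3*V
Q(U) = (155 + 2*U)/(-21 + 2*U) (Q(U) = (U + (155 + U))/(U + (U - 3*7)) = (155 + 2*U)/(U + (U - 21)) = (155 + 2*U)/(U + (-21 + U)) = (155 + 2*U)/(-21 + 2*U))
Q(-594) - (-22*u - 226*93) = (155 + 2*(-594))/(-21 + 2*(-594)) - (-22*3 - 226*93) = (155 - 1188)/(-21 - 1188) - (-66 - 21018) = -1033/(-1209) - 1*(-21084) = -1/1209*(-1033) + 21084 = 1033/1209 + 21084 = 25491589/1209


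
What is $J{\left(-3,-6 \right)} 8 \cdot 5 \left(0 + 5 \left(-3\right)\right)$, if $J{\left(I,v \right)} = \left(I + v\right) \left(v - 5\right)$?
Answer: $-59400$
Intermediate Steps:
$J{\left(I,v \right)} = \left(-5 + v\right) \left(I + v\right)$ ($J{\left(I,v \right)} = \left(I + v\right) \left(-5 + v\right) = \left(-5 + v\right) \left(I + v\right)$)
$J{\left(-3,-6 \right)} 8 \cdot 5 \left(0 + 5 \left(-3\right)\right) = \left(\left(-6\right)^{2} - -15 - -30 - -18\right) 8 \cdot 5 \left(0 + 5 \left(-3\right)\right) = \left(36 + 15 + 30 + 18\right) 40 \left(0 - 15\right) = 99 \cdot 40 \left(-15\right) = 3960 \left(-15\right) = -59400$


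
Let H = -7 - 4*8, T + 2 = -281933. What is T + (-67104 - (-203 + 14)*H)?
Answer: -356410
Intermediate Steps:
T = -281935 (T = -2 - 281933 = -281935)
H = -39 (H = -7 - 32 = -39)
T + (-67104 - (-203 + 14)*H) = -281935 + (-67104 - (-203 + 14)*(-39)) = -281935 + (-67104 - (-189)*(-39)) = -281935 + (-67104 - 1*7371) = -281935 + (-67104 - 7371) = -281935 - 74475 = -356410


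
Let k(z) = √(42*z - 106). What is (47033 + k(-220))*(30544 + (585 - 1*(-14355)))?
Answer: 2139248972 + 45484*I*√9346 ≈ 2.1392e+9 + 4.3972e+6*I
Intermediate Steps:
k(z) = √(-106 + 42*z)
(47033 + k(-220))*(30544 + (585 - 1*(-14355))) = (47033 + √(-106 + 42*(-220)))*(30544 + (585 - 1*(-14355))) = (47033 + √(-106 - 9240))*(30544 + (585 + 14355)) = (47033 + √(-9346))*(30544 + 14940) = (47033 + I*√9346)*45484 = 2139248972 + 45484*I*√9346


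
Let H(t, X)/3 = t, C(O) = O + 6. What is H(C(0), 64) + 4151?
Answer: 4169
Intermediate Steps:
C(O) = 6 + O
H(t, X) = 3*t
H(C(0), 64) + 4151 = 3*(6 + 0) + 4151 = 3*6 + 4151 = 18 + 4151 = 4169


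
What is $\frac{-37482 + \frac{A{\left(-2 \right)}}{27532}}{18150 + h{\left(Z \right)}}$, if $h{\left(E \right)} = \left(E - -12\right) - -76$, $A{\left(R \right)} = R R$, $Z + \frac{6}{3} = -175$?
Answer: $- \frac{257988605}{124313863} \approx -2.0753$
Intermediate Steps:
$Z = -177$ ($Z = -2 - 175 = -177$)
$A{\left(R \right)} = R^{2}$
$h{\left(E \right)} = 88 + E$ ($h{\left(E \right)} = \left(E + 12\right) + 76 = \left(12 + E\right) + 76 = 88 + E$)
$\frac{-37482 + \frac{A{\left(-2 \right)}}{27532}}{18150 + h{\left(Z \right)}} = \frac{-37482 + \frac{\left(-2\right)^{2}}{27532}}{18150 + \left(88 - 177\right)} = \frac{-37482 + 4 \cdot \frac{1}{27532}}{18150 - 89} = \frac{-37482 + \frac{1}{6883}}{18061} = \left(- \frac{257988605}{6883}\right) \frac{1}{18061} = - \frac{257988605}{124313863}$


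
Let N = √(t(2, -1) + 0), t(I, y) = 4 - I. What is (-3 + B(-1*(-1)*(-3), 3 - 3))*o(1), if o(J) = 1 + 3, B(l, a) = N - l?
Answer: 4*√2 ≈ 5.6569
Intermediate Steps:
N = √2 (N = √((4 - 1*2) + 0) = √((4 - 2) + 0) = √(2 + 0) = √2 ≈ 1.4142)
B(l, a) = √2 - l
o(J) = 4
(-3 + B(-1*(-1)*(-3), 3 - 3))*o(1) = (-3 + (√2 - (-1*(-1))*(-3)))*4 = (-3 + (√2 - (-3)))*4 = (-3 + (√2 - 1*(-3)))*4 = (-3 + (√2 + 3))*4 = (-3 + (3 + √2))*4 = √2*4 = 4*√2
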